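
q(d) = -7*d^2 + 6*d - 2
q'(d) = 6 - 14*d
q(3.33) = -59.64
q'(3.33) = -40.62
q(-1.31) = -21.87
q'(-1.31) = 24.34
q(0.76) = -1.48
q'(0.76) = -4.64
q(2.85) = -41.76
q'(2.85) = -33.90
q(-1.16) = -18.38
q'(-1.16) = 22.24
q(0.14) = -1.30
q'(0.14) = 4.04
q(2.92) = -44.16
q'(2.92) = -34.88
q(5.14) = -156.10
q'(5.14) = -65.96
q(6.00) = -218.00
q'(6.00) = -78.00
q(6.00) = -218.00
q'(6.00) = -78.00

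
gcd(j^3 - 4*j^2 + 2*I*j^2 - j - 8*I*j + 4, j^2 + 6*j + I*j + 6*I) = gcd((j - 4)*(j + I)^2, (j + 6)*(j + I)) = j + I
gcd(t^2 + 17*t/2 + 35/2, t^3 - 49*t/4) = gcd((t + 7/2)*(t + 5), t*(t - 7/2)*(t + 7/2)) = t + 7/2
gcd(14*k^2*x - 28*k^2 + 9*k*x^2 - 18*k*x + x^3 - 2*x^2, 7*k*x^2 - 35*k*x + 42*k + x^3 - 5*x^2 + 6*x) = 7*k*x - 14*k + x^2 - 2*x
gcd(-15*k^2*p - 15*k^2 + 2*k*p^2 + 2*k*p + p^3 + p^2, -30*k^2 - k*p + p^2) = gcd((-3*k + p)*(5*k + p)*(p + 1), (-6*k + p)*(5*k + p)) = 5*k + p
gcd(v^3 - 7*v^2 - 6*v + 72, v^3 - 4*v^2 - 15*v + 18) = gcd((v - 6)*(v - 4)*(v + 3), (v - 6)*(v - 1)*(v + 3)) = v^2 - 3*v - 18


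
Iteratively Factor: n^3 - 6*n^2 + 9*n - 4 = (n - 1)*(n^2 - 5*n + 4) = (n - 1)^2*(n - 4)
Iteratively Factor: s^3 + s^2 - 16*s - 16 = (s - 4)*(s^2 + 5*s + 4) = (s - 4)*(s + 4)*(s + 1)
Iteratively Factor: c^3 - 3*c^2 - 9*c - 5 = (c + 1)*(c^2 - 4*c - 5) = (c - 5)*(c + 1)*(c + 1)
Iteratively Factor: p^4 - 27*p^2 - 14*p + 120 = (p + 3)*(p^3 - 3*p^2 - 18*p + 40) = (p - 2)*(p + 3)*(p^2 - p - 20) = (p - 5)*(p - 2)*(p + 3)*(p + 4)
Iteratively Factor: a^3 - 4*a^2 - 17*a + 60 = (a - 3)*(a^2 - a - 20) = (a - 3)*(a + 4)*(a - 5)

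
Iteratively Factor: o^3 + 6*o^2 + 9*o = (o + 3)*(o^2 + 3*o) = o*(o + 3)*(o + 3)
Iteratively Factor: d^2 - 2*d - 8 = (d + 2)*(d - 4)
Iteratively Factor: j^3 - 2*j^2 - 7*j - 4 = (j + 1)*(j^2 - 3*j - 4) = (j - 4)*(j + 1)*(j + 1)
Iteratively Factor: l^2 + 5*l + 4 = (l + 4)*(l + 1)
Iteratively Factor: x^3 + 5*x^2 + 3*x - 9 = (x - 1)*(x^2 + 6*x + 9) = (x - 1)*(x + 3)*(x + 3)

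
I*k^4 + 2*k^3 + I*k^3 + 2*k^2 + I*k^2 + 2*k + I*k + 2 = (k + 1)*(k - 2*I)*(k + I)*(I*k + 1)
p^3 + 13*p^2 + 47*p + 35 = (p + 1)*(p + 5)*(p + 7)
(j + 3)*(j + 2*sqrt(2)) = j^2 + 2*sqrt(2)*j + 3*j + 6*sqrt(2)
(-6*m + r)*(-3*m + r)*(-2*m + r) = -36*m^3 + 36*m^2*r - 11*m*r^2 + r^3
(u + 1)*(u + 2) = u^2 + 3*u + 2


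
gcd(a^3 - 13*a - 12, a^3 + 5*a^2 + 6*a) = a + 3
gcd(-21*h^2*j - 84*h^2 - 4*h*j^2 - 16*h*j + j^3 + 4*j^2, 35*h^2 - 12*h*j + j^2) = 7*h - j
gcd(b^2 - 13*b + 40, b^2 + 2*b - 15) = 1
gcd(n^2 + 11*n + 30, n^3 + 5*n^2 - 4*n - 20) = n + 5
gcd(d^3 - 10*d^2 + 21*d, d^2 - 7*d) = d^2 - 7*d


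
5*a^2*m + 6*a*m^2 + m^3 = m*(a + m)*(5*a + m)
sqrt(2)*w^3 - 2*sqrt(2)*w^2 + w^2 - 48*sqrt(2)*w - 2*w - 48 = (w - 8)*(w + 6)*(sqrt(2)*w + 1)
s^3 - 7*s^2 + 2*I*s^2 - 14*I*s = s*(s - 7)*(s + 2*I)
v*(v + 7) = v^2 + 7*v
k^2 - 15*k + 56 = (k - 8)*(k - 7)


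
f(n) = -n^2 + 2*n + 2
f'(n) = 2 - 2*n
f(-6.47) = -52.80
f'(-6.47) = 14.94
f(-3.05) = -13.40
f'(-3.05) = 8.10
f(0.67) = 2.89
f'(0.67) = 0.66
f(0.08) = 2.15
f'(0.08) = 1.84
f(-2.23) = -7.43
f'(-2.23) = 6.46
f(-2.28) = -7.76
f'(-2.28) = 6.56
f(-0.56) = 0.57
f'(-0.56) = 3.12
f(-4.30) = -25.09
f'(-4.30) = 10.60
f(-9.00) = -97.00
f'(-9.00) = 20.00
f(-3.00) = -13.00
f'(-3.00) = 8.00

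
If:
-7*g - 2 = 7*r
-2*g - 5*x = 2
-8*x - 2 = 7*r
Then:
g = -16/51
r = 10/357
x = -14/51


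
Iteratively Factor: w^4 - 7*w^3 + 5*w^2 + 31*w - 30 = (w - 5)*(w^3 - 2*w^2 - 5*w + 6) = (w - 5)*(w - 1)*(w^2 - w - 6) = (w - 5)*(w - 1)*(w + 2)*(w - 3)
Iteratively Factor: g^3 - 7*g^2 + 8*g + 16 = (g - 4)*(g^2 - 3*g - 4) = (g - 4)^2*(g + 1)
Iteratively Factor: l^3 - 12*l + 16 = (l - 2)*(l^2 + 2*l - 8) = (l - 2)*(l + 4)*(l - 2)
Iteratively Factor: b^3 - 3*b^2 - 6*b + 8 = (b - 1)*(b^2 - 2*b - 8) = (b - 1)*(b + 2)*(b - 4)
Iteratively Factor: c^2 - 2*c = (c)*(c - 2)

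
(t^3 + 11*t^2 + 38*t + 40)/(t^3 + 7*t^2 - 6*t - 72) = (t^2 + 7*t + 10)/(t^2 + 3*t - 18)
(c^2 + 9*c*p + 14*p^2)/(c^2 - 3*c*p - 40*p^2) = (-c^2 - 9*c*p - 14*p^2)/(-c^2 + 3*c*p + 40*p^2)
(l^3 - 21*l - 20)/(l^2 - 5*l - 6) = (l^2 - l - 20)/(l - 6)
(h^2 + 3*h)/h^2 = (h + 3)/h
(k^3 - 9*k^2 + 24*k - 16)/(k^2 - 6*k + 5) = (k^2 - 8*k + 16)/(k - 5)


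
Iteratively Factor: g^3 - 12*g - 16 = (g + 2)*(g^2 - 2*g - 8) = (g + 2)^2*(g - 4)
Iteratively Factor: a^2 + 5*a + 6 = (a + 3)*(a + 2)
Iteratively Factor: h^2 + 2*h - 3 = (h + 3)*(h - 1)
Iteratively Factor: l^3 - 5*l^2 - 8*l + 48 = (l - 4)*(l^2 - l - 12) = (l - 4)*(l + 3)*(l - 4)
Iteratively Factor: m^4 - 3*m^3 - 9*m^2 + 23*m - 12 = (m - 4)*(m^3 + m^2 - 5*m + 3) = (m - 4)*(m + 3)*(m^2 - 2*m + 1) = (m - 4)*(m - 1)*(m + 3)*(m - 1)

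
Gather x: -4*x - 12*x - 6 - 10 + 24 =8 - 16*x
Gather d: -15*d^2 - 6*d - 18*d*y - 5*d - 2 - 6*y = -15*d^2 + d*(-18*y - 11) - 6*y - 2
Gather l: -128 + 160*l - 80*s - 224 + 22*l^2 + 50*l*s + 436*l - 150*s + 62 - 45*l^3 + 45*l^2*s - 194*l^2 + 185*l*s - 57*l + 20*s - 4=-45*l^3 + l^2*(45*s - 172) + l*(235*s + 539) - 210*s - 294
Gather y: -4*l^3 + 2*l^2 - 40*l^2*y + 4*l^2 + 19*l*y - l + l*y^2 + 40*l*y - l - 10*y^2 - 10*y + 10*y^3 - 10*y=-4*l^3 + 6*l^2 - 2*l + 10*y^3 + y^2*(l - 10) + y*(-40*l^2 + 59*l - 20)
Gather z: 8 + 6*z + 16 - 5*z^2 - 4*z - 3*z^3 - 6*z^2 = -3*z^3 - 11*z^2 + 2*z + 24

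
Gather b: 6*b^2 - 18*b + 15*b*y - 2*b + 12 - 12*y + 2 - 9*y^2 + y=6*b^2 + b*(15*y - 20) - 9*y^2 - 11*y + 14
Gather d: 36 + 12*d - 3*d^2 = -3*d^2 + 12*d + 36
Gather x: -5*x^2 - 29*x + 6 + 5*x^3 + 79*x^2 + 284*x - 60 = 5*x^3 + 74*x^2 + 255*x - 54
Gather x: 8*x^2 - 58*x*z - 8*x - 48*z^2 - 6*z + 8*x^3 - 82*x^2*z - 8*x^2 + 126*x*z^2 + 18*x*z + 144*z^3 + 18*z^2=8*x^3 - 82*x^2*z + x*(126*z^2 - 40*z - 8) + 144*z^3 - 30*z^2 - 6*z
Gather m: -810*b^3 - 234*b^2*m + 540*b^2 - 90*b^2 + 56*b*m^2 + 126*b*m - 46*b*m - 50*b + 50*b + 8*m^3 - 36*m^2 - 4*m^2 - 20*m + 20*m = -810*b^3 + 450*b^2 + 8*m^3 + m^2*(56*b - 40) + m*(-234*b^2 + 80*b)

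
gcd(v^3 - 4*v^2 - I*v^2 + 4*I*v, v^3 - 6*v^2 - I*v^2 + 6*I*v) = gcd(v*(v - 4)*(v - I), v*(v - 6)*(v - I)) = v^2 - I*v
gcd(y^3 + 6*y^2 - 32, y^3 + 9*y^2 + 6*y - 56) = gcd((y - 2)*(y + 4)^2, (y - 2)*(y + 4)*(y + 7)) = y^2 + 2*y - 8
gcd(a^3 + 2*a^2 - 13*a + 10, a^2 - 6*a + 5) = a - 1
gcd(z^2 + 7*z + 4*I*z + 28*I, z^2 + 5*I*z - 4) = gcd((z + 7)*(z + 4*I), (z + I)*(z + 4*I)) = z + 4*I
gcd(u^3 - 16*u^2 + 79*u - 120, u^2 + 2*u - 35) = u - 5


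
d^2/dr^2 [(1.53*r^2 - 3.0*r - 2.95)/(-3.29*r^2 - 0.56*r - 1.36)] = (70.582344*r^3 + 232.661562*r^2 - 47.92872*r - 34.778096)/(35.611289*r^6 + 18.184488*r^5 + 47.25756*r^4 + 15.2096*r^3 + 19.53504*r^2 + 3.107328*r + 2.515456)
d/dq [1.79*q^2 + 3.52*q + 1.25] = 3.58*q + 3.52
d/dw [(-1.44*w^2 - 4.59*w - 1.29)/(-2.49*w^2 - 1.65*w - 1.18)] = (-9.0531*w^2 - 3.0258*w + 3.2877)/(6.2001*w^4 + 8.217*w^3 + 8.5989*w^2 + 3.894*w + 1.3924)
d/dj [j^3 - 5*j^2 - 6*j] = 3*j^2 - 10*j - 6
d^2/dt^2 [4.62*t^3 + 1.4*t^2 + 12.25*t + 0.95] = 27.72*t + 2.8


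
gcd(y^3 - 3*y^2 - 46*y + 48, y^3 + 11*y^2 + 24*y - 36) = y^2 + 5*y - 6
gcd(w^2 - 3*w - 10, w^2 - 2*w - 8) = w + 2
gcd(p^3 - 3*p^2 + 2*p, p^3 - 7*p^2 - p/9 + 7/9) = 1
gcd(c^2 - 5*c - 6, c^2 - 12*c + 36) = c - 6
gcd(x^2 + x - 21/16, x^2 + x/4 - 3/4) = x - 3/4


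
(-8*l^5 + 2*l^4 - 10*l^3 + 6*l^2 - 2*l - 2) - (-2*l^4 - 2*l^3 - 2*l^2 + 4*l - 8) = -8*l^5 + 4*l^4 - 8*l^3 + 8*l^2 - 6*l + 6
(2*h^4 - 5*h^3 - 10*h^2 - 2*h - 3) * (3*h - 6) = 6*h^5 - 27*h^4 + 54*h^2 + 3*h + 18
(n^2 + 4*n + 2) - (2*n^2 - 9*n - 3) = -n^2 + 13*n + 5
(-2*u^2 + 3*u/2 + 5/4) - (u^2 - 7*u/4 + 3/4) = -3*u^2 + 13*u/4 + 1/2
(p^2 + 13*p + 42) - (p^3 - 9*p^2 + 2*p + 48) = -p^3 + 10*p^2 + 11*p - 6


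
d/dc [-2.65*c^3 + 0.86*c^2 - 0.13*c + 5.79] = -7.95*c^2 + 1.72*c - 0.13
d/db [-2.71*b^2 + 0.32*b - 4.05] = 0.32 - 5.42*b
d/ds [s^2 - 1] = 2*s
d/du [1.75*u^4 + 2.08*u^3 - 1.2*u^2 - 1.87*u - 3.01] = 7.0*u^3 + 6.24*u^2 - 2.4*u - 1.87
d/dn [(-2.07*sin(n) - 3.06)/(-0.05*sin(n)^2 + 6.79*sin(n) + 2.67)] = (-0.1035*sin(n)^2 - 0.306000000000001*sin(n) + 15.2505)*cos(n)/(0.0025*sin(n)^4 - 0.679*sin(n)^3 + 45.8371*sin(n)^2 + 36.2586*sin(n) + 7.1289)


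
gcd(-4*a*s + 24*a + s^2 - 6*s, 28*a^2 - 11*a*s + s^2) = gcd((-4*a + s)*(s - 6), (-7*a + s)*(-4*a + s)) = -4*a + s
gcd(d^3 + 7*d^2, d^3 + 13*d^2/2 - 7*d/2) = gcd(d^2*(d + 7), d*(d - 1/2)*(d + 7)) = d^2 + 7*d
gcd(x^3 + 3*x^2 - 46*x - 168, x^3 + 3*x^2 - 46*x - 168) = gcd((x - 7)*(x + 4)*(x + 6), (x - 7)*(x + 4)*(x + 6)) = x^3 + 3*x^2 - 46*x - 168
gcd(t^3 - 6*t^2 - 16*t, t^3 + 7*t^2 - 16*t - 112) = 1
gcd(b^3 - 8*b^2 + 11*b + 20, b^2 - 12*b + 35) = b - 5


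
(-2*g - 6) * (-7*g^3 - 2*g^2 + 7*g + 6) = 14*g^4 + 46*g^3 - 2*g^2 - 54*g - 36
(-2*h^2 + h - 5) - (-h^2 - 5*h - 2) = -h^2 + 6*h - 3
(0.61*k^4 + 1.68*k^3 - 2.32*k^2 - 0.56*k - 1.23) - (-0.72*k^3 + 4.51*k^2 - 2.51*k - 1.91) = 0.61*k^4 + 2.4*k^3 - 6.83*k^2 + 1.95*k + 0.68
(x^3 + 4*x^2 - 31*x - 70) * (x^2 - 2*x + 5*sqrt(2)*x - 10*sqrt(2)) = x^5 + 2*x^4 + 5*sqrt(2)*x^4 - 39*x^3 + 10*sqrt(2)*x^3 - 195*sqrt(2)*x^2 - 8*x^2 - 40*sqrt(2)*x + 140*x + 700*sqrt(2)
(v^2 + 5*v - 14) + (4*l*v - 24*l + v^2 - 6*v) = 4*l*v - 24*l + 2*v^2 - v - 14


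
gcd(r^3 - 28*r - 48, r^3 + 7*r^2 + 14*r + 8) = r^2 + 6*r + 8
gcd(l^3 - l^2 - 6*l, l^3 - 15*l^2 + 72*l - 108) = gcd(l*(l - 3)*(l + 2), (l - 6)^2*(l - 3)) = l - 3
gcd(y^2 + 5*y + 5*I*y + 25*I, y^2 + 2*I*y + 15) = y + 5*I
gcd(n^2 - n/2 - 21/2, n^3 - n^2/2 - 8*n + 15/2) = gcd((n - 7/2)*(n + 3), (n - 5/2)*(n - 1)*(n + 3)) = n + 3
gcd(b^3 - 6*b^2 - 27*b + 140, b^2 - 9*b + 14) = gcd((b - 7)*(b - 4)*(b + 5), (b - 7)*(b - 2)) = b - 7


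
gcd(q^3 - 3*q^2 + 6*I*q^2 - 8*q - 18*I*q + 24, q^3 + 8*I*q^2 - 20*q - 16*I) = q^2 + 6*I*q - 8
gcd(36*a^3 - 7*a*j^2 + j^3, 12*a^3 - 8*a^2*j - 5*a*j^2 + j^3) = 12*a^2 + 4*a*j - j^2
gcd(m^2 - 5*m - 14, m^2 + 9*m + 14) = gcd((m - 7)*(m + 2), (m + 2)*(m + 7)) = m + 2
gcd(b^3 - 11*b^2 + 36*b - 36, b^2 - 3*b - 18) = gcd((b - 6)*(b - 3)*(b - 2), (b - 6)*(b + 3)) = b - 6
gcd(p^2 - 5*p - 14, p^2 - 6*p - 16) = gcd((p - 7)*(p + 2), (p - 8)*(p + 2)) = p + 2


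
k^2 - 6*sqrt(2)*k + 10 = (k - 5*sqrt(2))*(k - sqrt(2))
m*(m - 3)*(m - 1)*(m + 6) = m^4 + 2*m^3 - 21*m^2 + 18*m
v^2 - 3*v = v*(v - 3)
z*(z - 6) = z^2 - 6*z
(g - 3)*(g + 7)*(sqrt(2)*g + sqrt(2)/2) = sqrt(2)*g^3 + 9*sqrt(2)*g^2/2 - 19*sqrt(2)*g - 21*sqrt(2)/2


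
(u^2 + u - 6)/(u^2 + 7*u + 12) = (u - 2)/(u + 4)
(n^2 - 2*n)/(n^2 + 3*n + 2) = n*(n - 2)/(n^2 + 3*n + 2)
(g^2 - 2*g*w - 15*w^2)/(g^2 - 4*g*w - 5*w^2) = (g + 3*w)/(g + w)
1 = 1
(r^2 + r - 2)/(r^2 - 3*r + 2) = (r + 2)/(r - 2)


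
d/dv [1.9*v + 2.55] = 1.90000000000000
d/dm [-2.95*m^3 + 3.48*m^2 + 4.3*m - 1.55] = -8.85*m^2 + 6.96*m + 4.3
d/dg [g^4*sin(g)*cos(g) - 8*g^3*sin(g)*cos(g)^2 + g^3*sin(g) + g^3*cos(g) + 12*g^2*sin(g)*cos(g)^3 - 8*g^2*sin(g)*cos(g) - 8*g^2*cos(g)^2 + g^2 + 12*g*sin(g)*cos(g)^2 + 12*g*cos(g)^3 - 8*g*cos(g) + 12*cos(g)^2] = g^4*cos(2*g) - g^3*sin(g) + 2*g^3*sin(2*g) - g^3*cos(g) - 6*g^3*cos(3*g) - 3*g^2*sin(g) + 8*g^2*sin(2*g) - 6*g^2*sin(3*g) + 3*g^2*cos(g) + 12*g^2*cos(2*g)^2 - 2*g^2*cos(2*g) - 6*g^2 - 28*g*sin(g) - 2*g*sin(2*g) + 3*g*sin(4*g) + 9*sqrt(2)*g*sin(g + pi/4) + 12*g*cos(g) - 8*g*cos(2*g) - 18*sqrt(2)*g*cos(g + pi/4) + 9*sqrt(2)*g*cos(3*g + pi/4) - 6*g + 12*sin(g) - 12*sin(2*g) - 6*sqrt(2)*sin(g + pi/4) + 3*sqrt(2)*sin(3*g + pi/4) + 4*cos(g) + 3*sqrt(2)*cos(g + pi/4)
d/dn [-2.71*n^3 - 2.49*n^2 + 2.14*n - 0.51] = -8.13*n^2 - 4.98*n + 2.14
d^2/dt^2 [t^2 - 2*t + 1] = 2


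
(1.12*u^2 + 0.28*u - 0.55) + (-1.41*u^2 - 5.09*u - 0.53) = -0.29*u^2 - 4.81*u - 1.08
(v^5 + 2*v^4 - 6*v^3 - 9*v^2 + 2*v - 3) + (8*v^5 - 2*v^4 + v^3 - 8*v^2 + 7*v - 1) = 9*v^5 - 5*v^3 - 17*v^2 + 9*v - 4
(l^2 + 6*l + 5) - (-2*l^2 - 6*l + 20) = 3*l^2 + 12*l - 15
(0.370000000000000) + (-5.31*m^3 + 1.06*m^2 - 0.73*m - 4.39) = -5.31*m^3 + 1.06*m^2 - 0.73*m - 4.02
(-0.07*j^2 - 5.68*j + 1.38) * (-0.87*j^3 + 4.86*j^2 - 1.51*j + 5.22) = 0.0609*j^5 + 4.6014*j^4 - 28.6997*j^3 + 14.9182*j^2 - 31.7334*j + 7.2036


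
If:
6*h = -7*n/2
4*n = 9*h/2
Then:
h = 0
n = 0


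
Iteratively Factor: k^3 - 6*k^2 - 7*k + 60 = (k + 3)*(k^2 - 9*k + 20) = (k - 5)*(k + 3)*(k - 4)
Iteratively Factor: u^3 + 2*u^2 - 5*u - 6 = (u + 1)*(u^2 + u - 6) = (u + 1)*(u + 3)*(u - 2)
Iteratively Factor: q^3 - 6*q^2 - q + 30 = (q + 2)*(q^2 - 8*q + 15) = (q - 3)*(q + 2)*(q - 5)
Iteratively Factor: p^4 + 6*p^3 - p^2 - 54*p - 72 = (p + 3)*(p^3 + 3*p^2 - 10*p - 24) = (p + 2)*(p + 3)*(p^2 + p - 12) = (p + 2)*(p + 3)*(p + 4)*(p - 3)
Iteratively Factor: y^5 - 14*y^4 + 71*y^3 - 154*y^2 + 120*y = (y - 4)*(y^4 - 10*y^3 + 31*y^2 - 30*y) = y*(y - 4)*(y^3 - 10*y^2 + 31*y - 30) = y*(y - 4)*(y - 3)*(y^2 - 7*y + 10) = y*(y - 5)*(y - 4)*(y - 3)*(y - 2)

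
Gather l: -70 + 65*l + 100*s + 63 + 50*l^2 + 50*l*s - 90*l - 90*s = 50*l^2 + l*(50*s - 25) + 10*s - 7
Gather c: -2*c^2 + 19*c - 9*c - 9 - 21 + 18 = -2*c^2 + 10*c - 12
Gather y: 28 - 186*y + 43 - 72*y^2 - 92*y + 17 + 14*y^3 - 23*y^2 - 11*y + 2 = 14*y^3 - 95*y^2 - 289*y + 90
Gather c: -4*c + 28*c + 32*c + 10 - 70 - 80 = 56*c - 140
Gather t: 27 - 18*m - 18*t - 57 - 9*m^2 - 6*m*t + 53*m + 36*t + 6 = -9*m^2 + 35*m + t*(18 - 6*m) - 24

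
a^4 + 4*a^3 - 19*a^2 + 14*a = a*(a - 2)*(a - 1)*(a + 7)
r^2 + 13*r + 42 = (r + 6)*(r + 7)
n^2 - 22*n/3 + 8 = (n - 6)*(n - 4/3)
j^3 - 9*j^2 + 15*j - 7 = (j - 7)*(j - 1)^2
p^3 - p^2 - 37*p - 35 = (p - 7)*(p + 1)*(p + 5)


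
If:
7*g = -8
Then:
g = -8/7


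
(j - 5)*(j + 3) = j^2 - 2*j - 15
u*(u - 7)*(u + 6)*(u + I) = u^4 - u^3 + I*u^3 - 42*u^2 - I*u^2 - 42*I*u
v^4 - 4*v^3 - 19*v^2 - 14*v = v*(v - 7)*(v + 1)*(v + 2)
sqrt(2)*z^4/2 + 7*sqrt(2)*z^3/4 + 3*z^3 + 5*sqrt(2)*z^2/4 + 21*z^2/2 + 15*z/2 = z*(z + 5/2)*(z + 3*sqrt(2))*(sqrt(2)*z/2 + sqrt(2)/2)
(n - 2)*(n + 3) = n^2 + n - 6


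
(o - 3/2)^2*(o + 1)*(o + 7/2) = o^4 + 3*o^3/2 - 31*o^2/4 - 3*o/8 + 63/8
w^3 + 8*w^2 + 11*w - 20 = (w - 1)*(w + 4)*(w + 5)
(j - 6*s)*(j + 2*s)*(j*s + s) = j^3*s - 4*j^2*s^2 + j^2*s - 12*j*s^3 - 4*j*s^2 - 12*s^3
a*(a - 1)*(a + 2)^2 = a^4 + 3*a^3 - 4*a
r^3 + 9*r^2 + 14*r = r*(r + 2)*(r + 7)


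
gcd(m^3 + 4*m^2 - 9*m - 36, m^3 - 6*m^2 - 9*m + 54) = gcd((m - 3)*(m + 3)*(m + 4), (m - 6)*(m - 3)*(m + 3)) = m^2 - 9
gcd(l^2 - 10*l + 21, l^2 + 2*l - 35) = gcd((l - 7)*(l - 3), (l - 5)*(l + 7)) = 1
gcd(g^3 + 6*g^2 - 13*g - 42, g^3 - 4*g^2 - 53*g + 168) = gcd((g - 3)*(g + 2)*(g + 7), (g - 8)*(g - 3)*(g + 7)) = g^2 + 4*g - 21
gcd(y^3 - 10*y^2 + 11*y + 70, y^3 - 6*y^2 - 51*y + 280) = y - 5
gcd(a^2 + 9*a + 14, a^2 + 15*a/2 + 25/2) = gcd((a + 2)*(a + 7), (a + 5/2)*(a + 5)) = 1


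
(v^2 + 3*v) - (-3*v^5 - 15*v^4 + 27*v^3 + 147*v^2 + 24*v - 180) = 3*v^5 + 15*v^4 - 27*v^3 - 146*v^2 - 21*v + 180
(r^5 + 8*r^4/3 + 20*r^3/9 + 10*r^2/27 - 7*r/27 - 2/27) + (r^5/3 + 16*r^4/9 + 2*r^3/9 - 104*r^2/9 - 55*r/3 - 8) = 4*r^5/3 + 40*r^4/9 + 22*r^3/9 - 302*r^2/27 - 502*r/27 - 218/27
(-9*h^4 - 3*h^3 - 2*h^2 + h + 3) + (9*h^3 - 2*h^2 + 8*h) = -9*h^4 + 6*h^3 - 4*h^2 + 9*h + 3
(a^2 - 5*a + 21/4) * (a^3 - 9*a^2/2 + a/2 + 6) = a^5 - 19*a^4/2 + 113*a^3/4 - 161*a^2/8 - 219*a/8 + 63/2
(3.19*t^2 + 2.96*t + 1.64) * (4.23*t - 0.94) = 13.4937*t^3 + 9.5222*t^2 + 4.1548*t - 1.5416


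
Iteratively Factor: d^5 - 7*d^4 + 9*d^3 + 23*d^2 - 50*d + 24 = (d + 2)*(d^4 - 9*d^3 + 27*d^2 - 31*d + 12) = (d - 3)*(d + 2)*(d^3 - 6*d^2 + 9*d - 4) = (d - 3)*(d - 1)*(d + 2)*(d^2 - 5*d + 4) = (d - 3)*(d - 1)^2*(d + 2)*(d - 4)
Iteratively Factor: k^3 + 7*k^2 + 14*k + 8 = (k + 1)*(k^2 + 6*k + 8) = (k + 1)*(k + 4)*(k + 2)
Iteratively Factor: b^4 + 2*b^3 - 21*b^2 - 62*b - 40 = (b - 5)*(b^3 + 7*b^2 + 14*b + 8) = (b - 5)*(b + 1)*(b^2 + 6*b + 8) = (b - 5)*(b + 1)*(b + 4)*(b + 2)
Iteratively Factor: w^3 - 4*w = (w - 2)*(w^2 + 2*w) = (w - 2)*(w + 2)*(w)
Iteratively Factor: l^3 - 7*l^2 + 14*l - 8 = (l - 4)*(l^2 - 3*l + 2) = (l - 4)*(l - 2)*(l - 1)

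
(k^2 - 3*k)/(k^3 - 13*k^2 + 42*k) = (k - 3)/(k^2 - 13*k + 42)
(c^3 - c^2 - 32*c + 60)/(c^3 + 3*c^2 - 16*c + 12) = (c - 5)/(c - 1)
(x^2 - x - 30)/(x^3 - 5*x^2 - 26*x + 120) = 1/(x - 4)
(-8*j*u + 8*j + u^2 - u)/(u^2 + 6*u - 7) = (-8*j + u)/(u + 7)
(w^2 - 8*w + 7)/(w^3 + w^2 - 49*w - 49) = (w - 1)/(w^2 + 8*w + 7)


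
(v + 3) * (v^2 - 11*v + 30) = v^3 - 8*v^2 - 3*v + 90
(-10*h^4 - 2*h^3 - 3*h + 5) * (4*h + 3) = -40*h^5 - 38*h^4 - 6*h^3 - 12*h^2 + 11*h + 15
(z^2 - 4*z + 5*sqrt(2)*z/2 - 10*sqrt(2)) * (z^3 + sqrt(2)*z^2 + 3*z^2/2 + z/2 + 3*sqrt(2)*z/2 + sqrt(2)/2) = z^5 - 5*z^4/2 + 7*sqrt(2)*z^4/2 - 35*sqrt(2)*z^3/4 - z^3/2 - 77*sqrt(2)*z^2/4 - 29*z^2/2 - 55*z/2 - 7*sqrt(2)*z - 10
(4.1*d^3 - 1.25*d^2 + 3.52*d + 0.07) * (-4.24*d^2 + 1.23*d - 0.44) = -17.384*d^5 + 10.343*d^4 - 18.2663*d^3 + 4.5828*d^2 - 1.4627*d - 0.0308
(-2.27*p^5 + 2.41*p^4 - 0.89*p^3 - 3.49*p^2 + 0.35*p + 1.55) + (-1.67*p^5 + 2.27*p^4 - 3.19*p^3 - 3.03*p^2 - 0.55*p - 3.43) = -3.94*p^5 + 4.68*p^4 - 4.08*p^3 - 6.52*p^2 - 0.2*p - 1.88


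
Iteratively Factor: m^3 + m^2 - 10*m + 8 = (m - 2)*(m^2 + 3*m - 4) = (m - 2)*(m - 1)*(m + 4)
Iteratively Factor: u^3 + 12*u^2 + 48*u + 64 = (u + 4)*(u^2 + 8*u + 16) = (u + 4)^2*(u + 4)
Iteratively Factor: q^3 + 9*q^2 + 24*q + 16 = (q + 4)*(q^2 + 5*q + 4) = (q + 4)^2*(q + 1)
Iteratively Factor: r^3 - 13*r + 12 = (r - 1)*(r^2 + r - 12) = (r - 1)*(r + 4)*(r - 3)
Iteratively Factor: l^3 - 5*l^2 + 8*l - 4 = (l - 1)*(l^2 - 4*l + 4) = (l - 2)*(l - 1)*(l - 2)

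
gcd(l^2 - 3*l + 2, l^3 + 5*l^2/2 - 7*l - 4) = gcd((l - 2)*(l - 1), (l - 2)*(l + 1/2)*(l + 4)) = l - 2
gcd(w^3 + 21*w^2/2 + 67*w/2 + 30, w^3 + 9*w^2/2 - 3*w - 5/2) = w + 5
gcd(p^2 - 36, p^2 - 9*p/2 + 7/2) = 1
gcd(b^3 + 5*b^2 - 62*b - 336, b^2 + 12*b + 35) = b + 7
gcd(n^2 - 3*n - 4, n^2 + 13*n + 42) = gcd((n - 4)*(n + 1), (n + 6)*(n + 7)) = 1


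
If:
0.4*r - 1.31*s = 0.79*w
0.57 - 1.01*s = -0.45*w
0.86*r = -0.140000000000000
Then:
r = -0.16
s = 0.30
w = -0.59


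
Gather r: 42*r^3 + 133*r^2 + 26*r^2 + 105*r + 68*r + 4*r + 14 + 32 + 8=42*r^3 + 159*r^2 + 177*r + 54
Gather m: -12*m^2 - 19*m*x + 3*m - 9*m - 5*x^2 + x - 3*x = -12*m^2 + m*(-19*x - 6) - 5*x^2 - 2*x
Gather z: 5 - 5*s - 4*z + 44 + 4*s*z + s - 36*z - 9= -4*s + z*(4*s - 40) + 40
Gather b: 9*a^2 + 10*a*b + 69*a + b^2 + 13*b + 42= 9*a^2 + 69*a + b^2 + b*(10*a + 13) + 42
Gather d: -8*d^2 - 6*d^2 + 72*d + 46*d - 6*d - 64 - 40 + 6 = -14*d^2 + 112*d - 98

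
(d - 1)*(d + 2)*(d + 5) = d^3 + 6*d^2 + 3*d - 10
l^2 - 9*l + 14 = (l - 7)*(l - 2)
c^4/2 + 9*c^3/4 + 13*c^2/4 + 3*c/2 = c*(c/2 + 1/2)*(c + 3/2)*(c + 2)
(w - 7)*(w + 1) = w^2 - 6*w - 7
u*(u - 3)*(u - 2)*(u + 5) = u^4 - 19*u^2 + 30*u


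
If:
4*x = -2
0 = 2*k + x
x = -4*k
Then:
No Solution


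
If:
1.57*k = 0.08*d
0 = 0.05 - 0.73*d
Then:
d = 0.07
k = 0.00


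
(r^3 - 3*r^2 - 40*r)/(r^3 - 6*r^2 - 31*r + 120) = r/(r - 3)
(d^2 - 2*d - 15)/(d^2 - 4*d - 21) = (d - 5)/(d - 7)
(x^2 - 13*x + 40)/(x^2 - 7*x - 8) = (x - 5)/(x + 1)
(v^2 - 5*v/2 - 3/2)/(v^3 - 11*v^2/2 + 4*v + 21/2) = (2*v + 1)/(2*v^2 - 5*v - 7)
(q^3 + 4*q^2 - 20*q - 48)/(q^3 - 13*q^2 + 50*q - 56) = (q^2 + 8*q + 12)/(q^2 - 9*q + 14)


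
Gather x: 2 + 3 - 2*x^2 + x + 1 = -2*x^2 + x + 6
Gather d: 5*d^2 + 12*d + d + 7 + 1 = 5*d^2 + 13*d + 8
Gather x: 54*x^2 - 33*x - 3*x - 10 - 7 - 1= 54*x^2 - 36*x - 18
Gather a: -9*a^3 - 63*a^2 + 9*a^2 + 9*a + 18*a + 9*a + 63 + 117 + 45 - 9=-9*a^3 - 54*a^2 + 36*a + 216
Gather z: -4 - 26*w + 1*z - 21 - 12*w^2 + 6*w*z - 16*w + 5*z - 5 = -12*w^2 - 42*w + z*(6*w + 6) - 30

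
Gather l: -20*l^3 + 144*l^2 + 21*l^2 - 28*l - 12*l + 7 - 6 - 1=-20*l^3 + 165*l^2 - 40*l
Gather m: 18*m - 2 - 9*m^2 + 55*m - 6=-9*m^2 + 73*m - 8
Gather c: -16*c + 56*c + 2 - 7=40*c - 5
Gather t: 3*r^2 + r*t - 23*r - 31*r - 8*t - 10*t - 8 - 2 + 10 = 3*r^2 - 54*r + t*(r - 18)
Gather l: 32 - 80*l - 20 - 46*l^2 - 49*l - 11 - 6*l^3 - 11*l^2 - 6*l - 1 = -6*l^3 - 57*l^2 - 135*l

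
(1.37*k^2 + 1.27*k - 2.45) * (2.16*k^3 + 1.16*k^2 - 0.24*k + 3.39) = 2.9592*k^5 + 4.3324*k^4 - 4.1476*k^3 + 1.4975*k^2 + 4.8933*k - 8.3055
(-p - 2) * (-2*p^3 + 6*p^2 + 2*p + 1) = 2*p^4 - 2*p^3 - 14*p^2 - 5*p - 2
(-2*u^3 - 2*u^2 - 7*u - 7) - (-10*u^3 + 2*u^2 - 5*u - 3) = 8*u^3 - 4*u^2 - 2*u - 4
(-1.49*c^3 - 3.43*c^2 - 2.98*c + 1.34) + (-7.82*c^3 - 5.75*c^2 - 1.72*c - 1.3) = -9.31*c^3 - 9.18*c^2 - 4.7*c + 0.04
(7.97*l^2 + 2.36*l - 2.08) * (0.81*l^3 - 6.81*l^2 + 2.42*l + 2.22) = 6.4557*l^5 - 52.3641*l^4 + 1.531*l^3 + 37.5694*l^2 + 0.2056*l - 4.6176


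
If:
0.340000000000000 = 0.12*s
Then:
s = 2.83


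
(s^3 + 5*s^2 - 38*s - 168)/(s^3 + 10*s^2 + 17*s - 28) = (s - 6)/(s - 1)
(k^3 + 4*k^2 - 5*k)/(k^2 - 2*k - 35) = k*(k - 1)/(k - 7)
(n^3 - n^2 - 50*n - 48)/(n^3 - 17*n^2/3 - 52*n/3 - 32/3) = 3*(n + 6)/(3*n + 4)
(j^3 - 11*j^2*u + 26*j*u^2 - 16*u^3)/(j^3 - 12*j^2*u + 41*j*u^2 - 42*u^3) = (j^2 - 9*j*u + 8*u^2)/(j^2 - 10*j*u + 21*u^2)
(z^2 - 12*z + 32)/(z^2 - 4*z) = (z - 8)/z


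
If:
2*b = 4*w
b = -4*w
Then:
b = 0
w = 0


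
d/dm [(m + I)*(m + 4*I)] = 2*m + 5*I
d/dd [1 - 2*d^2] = -4*d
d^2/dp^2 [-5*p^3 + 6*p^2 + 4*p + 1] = 12 - 30*p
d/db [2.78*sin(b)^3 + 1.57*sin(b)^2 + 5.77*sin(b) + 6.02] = (8.34*sin(b)^2 + 3.14*sin(b) + 5.77)*cos(b)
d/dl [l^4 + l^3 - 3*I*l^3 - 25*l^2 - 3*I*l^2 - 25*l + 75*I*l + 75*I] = 4*l^3 + l^2*(3 - 9*I) + l*(-50 - 6*I) - 25 + 75*I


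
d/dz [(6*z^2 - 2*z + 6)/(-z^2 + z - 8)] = 2*(2*z^2 - 42*z + 5)/(z^4 - 2*z^3 + 17*z^2 - 16*z + 64)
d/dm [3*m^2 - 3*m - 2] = 6*m - 3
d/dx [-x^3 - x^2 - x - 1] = -3*x^2 - 2*x - 1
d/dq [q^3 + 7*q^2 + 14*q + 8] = 3*q^2 + 14*q + 14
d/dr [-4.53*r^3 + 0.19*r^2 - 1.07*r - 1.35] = -13.59*r^2 + 0.38*r - 1.07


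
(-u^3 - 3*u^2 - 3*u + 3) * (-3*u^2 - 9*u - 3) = 3*u^5 + 18*u^4 + 39*u^3 + 27*u^2 - 18*u - 9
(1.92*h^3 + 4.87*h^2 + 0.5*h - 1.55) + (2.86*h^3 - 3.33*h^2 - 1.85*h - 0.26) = 4.78*h^3 + 1.54*h^2 - 1.35*h - 1.81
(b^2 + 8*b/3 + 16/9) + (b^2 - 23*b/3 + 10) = 2*b^2 - 5*b + 106/9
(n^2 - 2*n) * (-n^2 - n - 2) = -n^4 + n^3 + 4*n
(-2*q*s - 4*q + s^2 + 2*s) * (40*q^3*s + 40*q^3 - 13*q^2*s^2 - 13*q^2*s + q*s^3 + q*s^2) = -80*q^4*s^2 - 240*q^4*s - 160*q^4 + 66*q^3*s^3 + 198*q^3*s^2 + 132*q^3*s - 15*q^2*s^4 - 45*q^2*s^3 - 30*q^2*s^2 + q*s^5 + 3*q*s^4 + 2*q*s^3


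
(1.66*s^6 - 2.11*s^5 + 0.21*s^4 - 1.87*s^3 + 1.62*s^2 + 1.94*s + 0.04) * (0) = 0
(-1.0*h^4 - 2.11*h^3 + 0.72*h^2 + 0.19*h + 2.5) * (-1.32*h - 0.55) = 1.32*h^5 + 3.3352*h^4 + 0.2101*h^3 - 0.6468*h^2 - 3.4045*h - 1.375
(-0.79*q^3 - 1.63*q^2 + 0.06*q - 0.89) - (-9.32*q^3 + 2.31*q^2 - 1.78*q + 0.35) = 8.53*q^3 - 3.94*q^2 + 1.84*q - 1.24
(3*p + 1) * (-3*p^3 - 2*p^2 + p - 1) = -9*p^4 - 9*p^3 + p^2 - 2*p - 1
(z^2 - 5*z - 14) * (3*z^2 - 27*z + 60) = 3*z^4 - 42*z^3 + 153*z^2 + 78*z - 840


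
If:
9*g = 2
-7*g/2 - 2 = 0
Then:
No Solution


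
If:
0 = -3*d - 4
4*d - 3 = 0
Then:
No Solution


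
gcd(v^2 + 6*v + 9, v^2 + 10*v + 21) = v + 3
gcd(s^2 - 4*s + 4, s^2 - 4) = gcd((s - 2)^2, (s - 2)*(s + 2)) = s - 2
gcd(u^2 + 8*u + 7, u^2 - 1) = u + 1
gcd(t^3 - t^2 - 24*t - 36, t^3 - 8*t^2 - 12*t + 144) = t - 6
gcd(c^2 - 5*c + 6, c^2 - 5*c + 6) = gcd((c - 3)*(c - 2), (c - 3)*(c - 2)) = c^2 - 5*c + 6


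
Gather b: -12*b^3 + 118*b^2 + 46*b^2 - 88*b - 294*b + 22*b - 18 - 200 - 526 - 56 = -12*b^3 + 164*b^2 - 360*b - 800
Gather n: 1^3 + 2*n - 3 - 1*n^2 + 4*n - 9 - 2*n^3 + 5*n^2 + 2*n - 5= -2*n^3 + 4*n^2 + 8*n - 16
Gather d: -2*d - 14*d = -16*d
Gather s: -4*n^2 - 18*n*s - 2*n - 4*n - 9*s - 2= -4*n^2 - 6*n + s*(-18*n - 9) - 2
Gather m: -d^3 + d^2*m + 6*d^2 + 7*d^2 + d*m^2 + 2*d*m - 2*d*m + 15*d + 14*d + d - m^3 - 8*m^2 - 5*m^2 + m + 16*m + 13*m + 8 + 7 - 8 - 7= -d^3 + 13*d^2 + 30*d - m^3 + m^2*(d - 13) + m*(d^2 + 30)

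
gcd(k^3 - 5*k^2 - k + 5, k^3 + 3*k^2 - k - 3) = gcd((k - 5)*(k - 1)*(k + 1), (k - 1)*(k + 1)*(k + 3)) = k^2 - 1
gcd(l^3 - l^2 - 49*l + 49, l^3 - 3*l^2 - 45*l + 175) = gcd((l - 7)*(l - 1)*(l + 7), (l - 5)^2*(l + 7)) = l + 7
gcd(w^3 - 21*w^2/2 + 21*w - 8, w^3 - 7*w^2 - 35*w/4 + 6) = w^2 - 17*w/2 + 4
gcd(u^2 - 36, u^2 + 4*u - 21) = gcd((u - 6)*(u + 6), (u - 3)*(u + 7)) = 1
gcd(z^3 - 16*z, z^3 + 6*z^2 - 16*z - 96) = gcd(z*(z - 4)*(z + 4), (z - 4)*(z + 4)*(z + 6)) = z^2 - 16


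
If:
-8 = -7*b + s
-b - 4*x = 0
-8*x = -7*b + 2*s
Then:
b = 16/5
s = 72/5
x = -4/5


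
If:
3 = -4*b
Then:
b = -3/4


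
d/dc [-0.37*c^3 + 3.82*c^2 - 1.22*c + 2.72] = -1.11*c^2 + 7.64*c - 1.22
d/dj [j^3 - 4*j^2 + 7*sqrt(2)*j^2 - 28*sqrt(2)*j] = 3*j^2 - 8*j + 14*sqrt(2)*j - 28*sqrt(2)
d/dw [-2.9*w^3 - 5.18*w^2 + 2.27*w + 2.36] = -8.7*w^2 - 10.36*w + 2.27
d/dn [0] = 0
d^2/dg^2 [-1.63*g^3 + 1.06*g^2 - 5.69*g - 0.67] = 2.12 - 9.78*g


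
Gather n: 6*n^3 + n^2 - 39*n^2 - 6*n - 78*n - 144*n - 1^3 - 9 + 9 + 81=6*n^3 - 38*n^2 - 228*n + 80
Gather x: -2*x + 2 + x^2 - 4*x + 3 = x^2 - 6*x + 5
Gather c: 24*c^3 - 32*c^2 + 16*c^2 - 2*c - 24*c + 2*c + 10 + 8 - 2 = 24*c^3 - 16*c^2 - 24*c + 16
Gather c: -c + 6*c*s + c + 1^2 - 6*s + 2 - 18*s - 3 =6*c*s - 24*s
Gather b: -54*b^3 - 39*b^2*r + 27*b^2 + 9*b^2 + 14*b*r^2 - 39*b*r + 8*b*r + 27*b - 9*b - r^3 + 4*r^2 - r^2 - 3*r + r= -54*b^3 + b^2*(36 - 39*r) + b*(14*r^2 - 31*r + 18) - r^3 + 3*r^2 - 2*r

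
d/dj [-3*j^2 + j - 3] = 1 - 6*j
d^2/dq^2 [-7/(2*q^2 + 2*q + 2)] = 7*(q^2 + q - (2*q + 1)^2 + 1)/(q^2 + q + 1)^3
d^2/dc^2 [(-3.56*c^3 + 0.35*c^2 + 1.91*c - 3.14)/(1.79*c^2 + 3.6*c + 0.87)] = (-1.4210854715202e-14*c^5 + 2.8421709430404e-14*c^4 - 73.4583620000001*c^3 - 130.535094*c^2 - 155.419002*c - 83.043366)/(5.735339*c^6 + 34.60428*c^5 + 77.957901*c^4 + 80.29368*c^3 + 37.890153*c^2 + 8.17452*c + 0.658503)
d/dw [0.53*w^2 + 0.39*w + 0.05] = 1.06*w + 0.39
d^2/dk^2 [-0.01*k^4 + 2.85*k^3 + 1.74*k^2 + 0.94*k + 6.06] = -0.12*k^2 + 17.1*k + 3.48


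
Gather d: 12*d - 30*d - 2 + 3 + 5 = 6 - 18*d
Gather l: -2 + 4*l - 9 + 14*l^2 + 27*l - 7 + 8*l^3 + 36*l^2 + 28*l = 8*l^3 + 50*l^2 + 59*l - 18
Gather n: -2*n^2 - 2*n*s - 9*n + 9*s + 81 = -2*n^2 + n*(-2*s - 9) + 9*s + 81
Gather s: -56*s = -56*s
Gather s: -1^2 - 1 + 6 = 4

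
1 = 1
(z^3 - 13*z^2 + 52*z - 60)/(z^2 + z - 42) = (z^2 - 7*z + 10)/(z + 7)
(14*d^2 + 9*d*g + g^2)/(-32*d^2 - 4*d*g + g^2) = (-14*d^2 - 9*d*g - g^2)/(32*d^2 + 4*d*g - g^2)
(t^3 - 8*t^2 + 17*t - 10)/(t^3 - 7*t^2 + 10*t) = (t - 1)/t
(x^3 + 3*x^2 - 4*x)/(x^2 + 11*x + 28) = x*(x - 1)/(x + 7)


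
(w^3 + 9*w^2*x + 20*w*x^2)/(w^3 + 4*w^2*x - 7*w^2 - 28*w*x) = (w + 5*x)/(w - 7)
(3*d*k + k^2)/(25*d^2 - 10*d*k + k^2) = k*(3*d + k)/(25*d^2 - 10*d*k + k^2)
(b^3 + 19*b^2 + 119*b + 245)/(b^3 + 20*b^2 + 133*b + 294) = (b + 5)/(b + 6)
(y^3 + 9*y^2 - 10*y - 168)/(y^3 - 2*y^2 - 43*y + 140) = (y + 6)/(y - 5)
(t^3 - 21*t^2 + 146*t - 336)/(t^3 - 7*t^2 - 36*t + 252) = (t - 8)/(t + 6)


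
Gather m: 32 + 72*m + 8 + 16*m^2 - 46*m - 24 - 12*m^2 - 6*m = 4*m^2 + 20*m + 16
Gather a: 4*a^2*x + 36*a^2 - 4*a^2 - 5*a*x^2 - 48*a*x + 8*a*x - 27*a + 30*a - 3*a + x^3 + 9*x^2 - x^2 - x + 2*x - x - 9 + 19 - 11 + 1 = a^2*(4*x + 32) + a*(-5*x^2 - 40*x) + x^3 + 8*x^2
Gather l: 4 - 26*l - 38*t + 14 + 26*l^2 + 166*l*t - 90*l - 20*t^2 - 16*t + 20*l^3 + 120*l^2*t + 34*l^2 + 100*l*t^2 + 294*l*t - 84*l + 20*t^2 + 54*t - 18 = 20*l^3 + l^2*(120*t + 60) + l*(100*t^2 + 460*t - 200)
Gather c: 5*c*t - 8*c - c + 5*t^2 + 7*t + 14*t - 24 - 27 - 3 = c*(5*t - 9) + 5*t^2 + 21*t - 54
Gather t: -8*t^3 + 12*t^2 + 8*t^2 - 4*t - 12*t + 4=-8*t^3 + 20*t^2 - 16*t + 4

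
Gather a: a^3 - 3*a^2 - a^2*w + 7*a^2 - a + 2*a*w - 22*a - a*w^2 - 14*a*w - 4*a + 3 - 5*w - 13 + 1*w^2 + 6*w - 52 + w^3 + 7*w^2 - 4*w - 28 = a^3 + a^2*(4 - w) + a*(-w^2 - 12*w - 27) + w^3 + 8*w^2 - 3*w - 90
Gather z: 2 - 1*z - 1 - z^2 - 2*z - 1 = -z^2 - 3*z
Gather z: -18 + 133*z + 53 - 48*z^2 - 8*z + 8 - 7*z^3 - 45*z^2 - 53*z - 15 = -7*z^3 - 93*z^2 + 72*z + 28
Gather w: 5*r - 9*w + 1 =5*r - 9*w + 1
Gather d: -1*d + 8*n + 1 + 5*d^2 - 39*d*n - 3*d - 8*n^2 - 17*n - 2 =5*d^2 + d*(-39*n - 4) - 8*n^2 - 9*n - 1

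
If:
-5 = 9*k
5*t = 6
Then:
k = -5/9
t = 6/5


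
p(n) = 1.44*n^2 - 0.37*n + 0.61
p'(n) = 2.88*n - 0.37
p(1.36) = 2.77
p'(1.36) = 3.55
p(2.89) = 11.57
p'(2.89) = 7.95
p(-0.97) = 2.32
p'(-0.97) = -3.16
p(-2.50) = 10.54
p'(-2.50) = -7.57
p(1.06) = 1.84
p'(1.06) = 2.68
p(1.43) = 3.03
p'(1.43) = 3.75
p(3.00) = 12.46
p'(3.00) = 8.27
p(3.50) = 16.96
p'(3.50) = 9.71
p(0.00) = 0.61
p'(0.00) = -0.37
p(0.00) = 0.61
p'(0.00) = -0.37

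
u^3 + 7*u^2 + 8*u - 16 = (u - 1)*(u + 4)^2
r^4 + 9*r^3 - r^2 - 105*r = r*(r - 3)*(r + 5)*(r + 7)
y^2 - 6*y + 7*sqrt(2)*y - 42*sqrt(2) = (y - 6)*(y + 7*sqrt(2))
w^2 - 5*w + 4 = (w - 4)*(w - 1)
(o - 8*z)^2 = o^2 - 16*o*z + 64*z^2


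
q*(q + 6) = q^2 + 6*q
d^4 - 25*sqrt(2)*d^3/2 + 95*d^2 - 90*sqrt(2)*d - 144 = (d - 6*sqrt(2))*(d - 4*sqrt(2))*(d - 3*sqrt(2))*(d + sqrt(2)/2)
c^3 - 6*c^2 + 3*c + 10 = (c - 5)*(c - 2)*(c + 1)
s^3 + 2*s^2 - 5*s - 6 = (s - 2)*(s + 1)*(s + 3)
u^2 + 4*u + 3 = (u + 1)*(u + 3)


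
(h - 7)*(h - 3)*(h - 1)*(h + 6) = h^4 - 5*h^3 - 35*h^2 + 165*h - 126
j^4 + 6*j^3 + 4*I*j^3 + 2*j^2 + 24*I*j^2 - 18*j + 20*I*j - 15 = (j + 1)*(j + 5)*(j + I)*(j + 3*I)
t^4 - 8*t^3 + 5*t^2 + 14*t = t*(t - 7)*(t - 2)*(t + 1)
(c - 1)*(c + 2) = c^2 + c - 2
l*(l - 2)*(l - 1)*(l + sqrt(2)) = l^4 - 3*l^3 + sqrt(2)*l^3 - 3*sqrt(2)*l^2 + 2*l^2 + 2*sqrt(2)*l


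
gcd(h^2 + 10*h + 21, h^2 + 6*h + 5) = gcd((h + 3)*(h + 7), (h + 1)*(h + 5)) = 1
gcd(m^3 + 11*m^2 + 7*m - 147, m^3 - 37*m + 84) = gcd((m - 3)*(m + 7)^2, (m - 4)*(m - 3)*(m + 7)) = m^2 + 4*m - 21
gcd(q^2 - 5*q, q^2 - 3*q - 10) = q - 5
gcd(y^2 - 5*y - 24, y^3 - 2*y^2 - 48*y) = y - 8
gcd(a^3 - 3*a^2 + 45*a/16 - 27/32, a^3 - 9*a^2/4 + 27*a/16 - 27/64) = a^2 - 3*a/2 + 9/16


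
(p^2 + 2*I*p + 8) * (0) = 0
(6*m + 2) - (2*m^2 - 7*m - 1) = -2*m^2 + 13*m + 3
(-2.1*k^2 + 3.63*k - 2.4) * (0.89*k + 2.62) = -1.869*k^3 - 2.2713*k^2 + 7.3746*k - 6.288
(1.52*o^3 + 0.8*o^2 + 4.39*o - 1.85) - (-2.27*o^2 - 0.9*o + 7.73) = 1.52*o^3 + 3.07*o^2 + 5.29*o - 9.58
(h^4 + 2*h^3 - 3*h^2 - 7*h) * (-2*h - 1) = -2*h^5 - 5*h^4 + 4*h^3 + 17*h^2 + 7*h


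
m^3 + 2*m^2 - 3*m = m*(m - 1)*(m + 3)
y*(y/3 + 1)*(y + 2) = y^3/3 + 5*y^2/3 + 2*y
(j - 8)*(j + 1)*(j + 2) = j^3 - 5*j^2 - 22*j - 16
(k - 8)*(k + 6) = k^2 - 2*k - 48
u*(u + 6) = u^2 + 6*u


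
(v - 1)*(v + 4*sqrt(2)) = v^2 - v + 4*sqrt(2)*v - 4*sqrt(2)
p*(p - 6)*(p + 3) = p^3 - 3*p^2 - 18*p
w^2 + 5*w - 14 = (w - 2)*(w + 7)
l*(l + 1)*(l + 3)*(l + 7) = l^4 + 11*l^3 + 31*l^2 + 21*l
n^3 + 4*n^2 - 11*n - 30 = (n - 3)*(n + 2)*(n + 5)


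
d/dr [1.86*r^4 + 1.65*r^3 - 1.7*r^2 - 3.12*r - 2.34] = 7.44*r^3 + 4.95*r^2 - 3.4*r - 3.12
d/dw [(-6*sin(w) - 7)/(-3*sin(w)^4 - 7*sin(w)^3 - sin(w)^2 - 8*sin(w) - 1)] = -(54*sin(w)^4 + 168*sin(w)^3 + 153*sin(w)^2 + 14*sin(w) + 50)*cos(w)/(3*sin(w)^4 + 7*sin(w)^3 + sin(w)^2 + 8*sin(w) + 1)^2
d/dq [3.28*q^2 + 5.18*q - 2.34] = 6.56*q + 5.18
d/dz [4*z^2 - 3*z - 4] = 8*z - 3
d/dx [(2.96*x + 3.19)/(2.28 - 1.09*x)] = (11.146231*x - 23.315052)/(1.09*x - 2.28)^3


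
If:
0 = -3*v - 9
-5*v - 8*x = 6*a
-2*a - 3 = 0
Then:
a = -3/2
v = -3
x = 3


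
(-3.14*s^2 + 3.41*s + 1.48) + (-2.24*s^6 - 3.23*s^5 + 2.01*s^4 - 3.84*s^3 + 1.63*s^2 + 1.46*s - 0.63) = -2.24*s^6 - 3.23*s^5 + 2.01*s^4 - 3.84*s^3 - 1.51*s^2 + 4.87*s + 0.85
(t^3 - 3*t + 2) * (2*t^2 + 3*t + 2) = 2*t^5 + 3*t^4 - 4*t^3 - 5*t^2 + 4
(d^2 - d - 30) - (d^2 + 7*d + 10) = -8*d - 40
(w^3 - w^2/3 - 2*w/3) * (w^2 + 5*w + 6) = w^5 + 14*w^4/3 + 11*w^3/3 - 16*w^2/3 - 4*w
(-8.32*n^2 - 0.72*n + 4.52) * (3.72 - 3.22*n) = 26.7904*n^3 - 28.632*n^2 - 17.2328*n + 16.8144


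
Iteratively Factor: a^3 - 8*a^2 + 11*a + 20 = (a - 4)*(a^2 - 4*a - 5) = (a - 5)*(a - 4)*(a + 1)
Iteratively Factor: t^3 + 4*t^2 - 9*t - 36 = (t + 3)*(t^2 + t - 12) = (t - 3)*(t + 3)*(t + 4)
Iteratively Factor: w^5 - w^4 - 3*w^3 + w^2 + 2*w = (w - 2)*(w^4 + w^3 - w^2 - w) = (w - 2)*(w - 1)*(w^3 + 2*w^2 + w) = (w - 2)*(w - 1)*(w + 1)*(w^2 + w) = w*(w - 2)*(w - 1)*(w + 1)*(w + 1)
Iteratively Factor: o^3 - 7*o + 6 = (o - 1)*(o^2 + o - 6) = (o - 1)*(o + 3)*(o - 2)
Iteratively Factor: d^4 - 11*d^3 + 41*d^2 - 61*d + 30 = (d - 3)*(d^3 - 8*d^2 + 17*d - 10) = (d - 3)*(d - 1)*(d^2 - 7*d + 10) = (d - 3)*(d - 2)*(d - 1)*(d - 5)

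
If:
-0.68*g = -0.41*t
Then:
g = 0.602941176470588*t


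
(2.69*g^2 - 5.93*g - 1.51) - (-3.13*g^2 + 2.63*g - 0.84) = 5.82*g^2 - 8.56*g - 0.67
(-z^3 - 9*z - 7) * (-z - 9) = z^4 + 9*z^3 + 9*z^2 + 88*z + 63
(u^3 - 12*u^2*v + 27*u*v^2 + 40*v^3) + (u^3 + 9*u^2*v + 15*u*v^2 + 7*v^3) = 2*u^3 - 3*u^2*v + 42*u*v^2 + 47*v^3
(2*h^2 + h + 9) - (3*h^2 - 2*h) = -h^2 + 3*h + 9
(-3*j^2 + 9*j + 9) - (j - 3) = -3*j^2 + 8*j + 12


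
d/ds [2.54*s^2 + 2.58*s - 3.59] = 5.08*s + 2.58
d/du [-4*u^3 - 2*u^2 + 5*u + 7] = -12*u^2 - 4*u + 5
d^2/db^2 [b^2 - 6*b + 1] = 2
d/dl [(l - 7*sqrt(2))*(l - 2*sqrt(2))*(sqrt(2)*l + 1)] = 3*sqrt(2)*l^2 - 34*l + 19*sqrt(2)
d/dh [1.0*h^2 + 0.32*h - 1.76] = 2.0*h + 0.32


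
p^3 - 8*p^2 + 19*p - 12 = (p - 4)*(p - 3)*(p - 1)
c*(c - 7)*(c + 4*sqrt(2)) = c^3 - 7*c^2 + 4*sqrt(2)*c^2 - 28*sqrt(2)*c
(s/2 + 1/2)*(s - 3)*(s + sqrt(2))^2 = s^4/2 - s^3 + sqrt(2)*s^3 - 2*sqrt(2)*s^2 - s^2/2 - 3*sqrt(2)*s - 2*s - 3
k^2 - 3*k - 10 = (k - 5)*(k + 2)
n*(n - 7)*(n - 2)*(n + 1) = n^4 - 8*n^3 + 5*n^2 + 14*n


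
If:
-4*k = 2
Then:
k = -1/2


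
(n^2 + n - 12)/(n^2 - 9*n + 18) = (n + 4)/(n - 6)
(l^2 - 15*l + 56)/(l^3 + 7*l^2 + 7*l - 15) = (l^2 - 15*l + 56)/(l^3 + 7*l^2 + 7*l - 15)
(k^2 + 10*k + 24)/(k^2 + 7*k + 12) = (k + 6)/(k + 3)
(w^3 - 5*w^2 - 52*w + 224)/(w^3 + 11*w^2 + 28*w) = (w^2 - 12*w + 32)/(w*(w + 4))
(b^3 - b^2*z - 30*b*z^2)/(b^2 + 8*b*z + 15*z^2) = b*(b - 6*z)/(b + 3*z)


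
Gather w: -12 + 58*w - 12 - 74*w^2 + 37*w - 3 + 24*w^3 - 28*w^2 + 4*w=24*w^3 - 102*w^2 + 99*w - 27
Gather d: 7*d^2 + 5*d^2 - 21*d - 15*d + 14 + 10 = 12*d^2 - 36*d + 24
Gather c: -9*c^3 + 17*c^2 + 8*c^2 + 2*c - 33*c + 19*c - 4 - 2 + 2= -9*c^3 + 25*c^2 - 12*c - 4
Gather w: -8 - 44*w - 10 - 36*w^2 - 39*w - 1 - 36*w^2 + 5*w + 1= -72*w^2 - 78*w - 18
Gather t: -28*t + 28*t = 0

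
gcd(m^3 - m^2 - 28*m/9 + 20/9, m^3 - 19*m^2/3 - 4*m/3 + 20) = m^2 - m/3 - 10/3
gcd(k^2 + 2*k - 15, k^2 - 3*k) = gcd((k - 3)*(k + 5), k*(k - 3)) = k - 3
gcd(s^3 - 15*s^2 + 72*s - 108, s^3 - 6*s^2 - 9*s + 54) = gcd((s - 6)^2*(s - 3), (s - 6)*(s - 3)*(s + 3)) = s^2 - 9*s + 18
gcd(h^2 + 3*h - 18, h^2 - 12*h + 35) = 1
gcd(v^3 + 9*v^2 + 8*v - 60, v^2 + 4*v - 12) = v^2 + 4*v - 12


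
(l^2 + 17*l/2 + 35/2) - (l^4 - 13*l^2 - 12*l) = -l^4 + 14*l^2 + 41*l/2 + 35/2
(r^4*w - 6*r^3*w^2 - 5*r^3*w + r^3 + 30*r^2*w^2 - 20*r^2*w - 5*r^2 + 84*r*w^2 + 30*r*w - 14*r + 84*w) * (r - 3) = r^5*w - 6*r^4*w^2 - 8*r^4*w + r^4 + 48*r^3*w^2 - 5*r^3*w - 8*r^3 - 6*r^2*w^2 + 90*r^2*w + r^2 - 252*r*w^2 - 6*r*w + 42*r - 252*w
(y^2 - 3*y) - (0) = y^2 - 3*y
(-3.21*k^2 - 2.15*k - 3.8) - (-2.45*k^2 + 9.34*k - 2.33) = -0.76*k^2 - 11.49*k - 1.47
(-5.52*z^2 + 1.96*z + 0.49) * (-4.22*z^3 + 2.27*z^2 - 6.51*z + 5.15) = 23.2944*z^5 - 20.8016*z^4 + 38.3166*z^3 - 40.0753*z^2 + 6.9041*z + 2.5235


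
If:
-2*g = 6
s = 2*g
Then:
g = -3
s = -6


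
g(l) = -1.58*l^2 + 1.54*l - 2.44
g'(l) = 1.54 - 3.16*l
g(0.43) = -2.07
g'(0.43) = 0.18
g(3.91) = -20.57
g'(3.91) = -10.82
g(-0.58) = -3.86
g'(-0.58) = 3.37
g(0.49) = -2.06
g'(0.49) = -0.01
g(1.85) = -5.00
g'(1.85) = -4.31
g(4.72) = -30.37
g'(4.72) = -13.38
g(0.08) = -2.33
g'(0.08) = 1.29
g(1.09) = -2.64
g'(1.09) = -1.90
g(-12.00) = -248.44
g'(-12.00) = 39.46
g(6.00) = -50.08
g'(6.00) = -17.42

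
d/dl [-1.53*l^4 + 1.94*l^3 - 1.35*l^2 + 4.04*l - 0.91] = -6.12*l^3 + 5.82*l^2 - 2.7*l + 4.04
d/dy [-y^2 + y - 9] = 1 - 2*y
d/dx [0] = 0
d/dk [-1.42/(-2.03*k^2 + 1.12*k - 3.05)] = (1.5904 - 5.7652*k)/(2.03*k^2 - 1.12*k + 3.05)^2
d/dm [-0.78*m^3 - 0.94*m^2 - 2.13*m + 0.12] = -2.34*m^2 - 1.88*m - 2.13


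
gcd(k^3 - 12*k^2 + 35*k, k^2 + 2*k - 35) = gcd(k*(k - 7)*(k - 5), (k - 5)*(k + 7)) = k - 5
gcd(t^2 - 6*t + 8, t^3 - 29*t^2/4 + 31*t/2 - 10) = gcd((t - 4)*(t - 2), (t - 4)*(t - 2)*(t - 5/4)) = t^2 - 6*t + 8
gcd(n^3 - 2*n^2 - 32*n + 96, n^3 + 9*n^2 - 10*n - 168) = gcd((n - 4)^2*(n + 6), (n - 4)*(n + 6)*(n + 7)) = n^2 + 2*n - 24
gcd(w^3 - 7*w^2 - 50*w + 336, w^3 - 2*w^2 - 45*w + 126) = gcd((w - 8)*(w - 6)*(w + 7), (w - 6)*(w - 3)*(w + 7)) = w^2 + w - 42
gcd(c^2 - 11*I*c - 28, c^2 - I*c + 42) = c - 7*I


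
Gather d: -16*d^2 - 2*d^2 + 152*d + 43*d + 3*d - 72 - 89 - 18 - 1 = -18*d^2 + 198*d - 180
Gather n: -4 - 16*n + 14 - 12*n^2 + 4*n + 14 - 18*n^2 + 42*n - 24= -30*n^2 + 30*n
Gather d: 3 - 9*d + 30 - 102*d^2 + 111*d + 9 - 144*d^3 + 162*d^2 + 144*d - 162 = -144*d^3 + 60*d^2 + 246*d - 120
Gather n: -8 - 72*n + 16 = 8 - 72*n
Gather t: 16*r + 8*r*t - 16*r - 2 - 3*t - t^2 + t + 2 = -t^2 + t*(8*r - 2)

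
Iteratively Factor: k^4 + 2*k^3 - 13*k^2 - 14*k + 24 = (k - 3)*(k^3 + 5*k^2 + 2*k - 8) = (k - 3)*(k - 1)*(k^2 + 6*k + 8) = (k - 3)*(k - 1)*(k + 4)*(k + 2)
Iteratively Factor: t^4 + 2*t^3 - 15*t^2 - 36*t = (t)*(t^3 + 2*t^2 - 15*t - 36) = t*(t + 3)*(t^2 - t - 12) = t*(t + 3)^2*(t - 4)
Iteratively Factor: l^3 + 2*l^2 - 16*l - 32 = (l + 2)*(l^2 - 16) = (l - 4)*(l + 2)*(l + 4)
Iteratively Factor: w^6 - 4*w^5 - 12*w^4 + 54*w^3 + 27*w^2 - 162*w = (w + 3)*(w^5 - 7*w^4 + 9*w^3 + 27*w^2 - 54*w) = (w - 3)*(w + 3)*(w^4 - 4*w^3 - 3*w^2 + 18*w) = (w - 3)*(w + 2)*(w + 3)*(w^3 - 6*w^2 + 9*w) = (w - 3)^2*(w + 2)*(w + 3)*(w^2 - 3*w) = (w - 3)^3*(w + 2)*(w + 3)*(w)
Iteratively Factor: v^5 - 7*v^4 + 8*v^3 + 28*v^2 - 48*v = (v - 4)*(v^4 - 3*v^3 - 4*v^2 + 12*v) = (v - 4)*(v + 2)*(v^3 - 5*v^2 + 6*v) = (v - 4)*(v - 2)*(v + 2)*(v^2 - 3*v) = (v - 4)*(v - 3)*(v - 2)*(v + 2)*(v)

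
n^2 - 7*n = n*(n - 7)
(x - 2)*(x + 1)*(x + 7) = x^3 + 6*x^2 - 9*x - 14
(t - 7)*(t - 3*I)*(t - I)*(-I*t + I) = -I*t^4 - 4*t^3 + 8*I*t^3 + 32*t^2 - 4*I*t^2 - 28*t - 24*I*t + 21*I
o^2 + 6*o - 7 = (o - 1)*(o + 7)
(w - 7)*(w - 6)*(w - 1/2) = w^3 - 27*w^2/2 + 97*w/2 - 21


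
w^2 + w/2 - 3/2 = (w - 1)*(w + 3/2)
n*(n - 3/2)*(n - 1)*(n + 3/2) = n^4 - n^3 - 9*n^2/4 + 9*n/4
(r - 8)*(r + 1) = r^2 - 7*r - 8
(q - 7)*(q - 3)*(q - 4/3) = q^3 - 34*q^2/3 + 103*q/3 - 28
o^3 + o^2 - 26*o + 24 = (o - 4)*(o - 1)*(o + 6)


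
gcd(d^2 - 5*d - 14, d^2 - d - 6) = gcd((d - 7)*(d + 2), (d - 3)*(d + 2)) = d + 2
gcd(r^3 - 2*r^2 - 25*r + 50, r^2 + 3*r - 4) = 1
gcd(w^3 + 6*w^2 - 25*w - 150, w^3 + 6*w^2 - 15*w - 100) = w + 5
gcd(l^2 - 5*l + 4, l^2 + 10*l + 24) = 1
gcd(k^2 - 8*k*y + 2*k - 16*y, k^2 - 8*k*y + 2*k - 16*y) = -k^2 + 8*k*y - 2*k + 16*y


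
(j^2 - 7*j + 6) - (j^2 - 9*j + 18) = 2*j - 12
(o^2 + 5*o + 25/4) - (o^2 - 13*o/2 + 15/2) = 23*o/2 - 5/4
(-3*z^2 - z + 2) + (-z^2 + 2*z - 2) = -4*z^2 + z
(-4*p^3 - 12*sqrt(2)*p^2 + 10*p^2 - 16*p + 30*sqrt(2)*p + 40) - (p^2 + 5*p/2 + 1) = -4*p^3 - 12*sqrt(2)*p^2 + 9*p^2 - 37*p/2 + 30*sqrt(2)*p + 39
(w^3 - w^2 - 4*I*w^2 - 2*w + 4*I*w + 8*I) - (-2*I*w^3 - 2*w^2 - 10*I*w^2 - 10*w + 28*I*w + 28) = w^3 + 2*I*w^3 + w^2 + 6*I*w^2 + 8*w - 24*I*w - 28 + 8*I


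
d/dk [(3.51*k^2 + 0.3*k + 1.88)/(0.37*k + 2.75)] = (1.2987*k^2 + 19.305*k + 0.1294)/(0.1369*k^2 + 2.035*k + 7.5625)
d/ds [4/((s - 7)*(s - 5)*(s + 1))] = 4*(-3*s^2 + 22*s - 23)/(s^6 - 22*s^5 + 167*s^4 - 436*s^3 - 241*s^2 + 1610*s + 1225)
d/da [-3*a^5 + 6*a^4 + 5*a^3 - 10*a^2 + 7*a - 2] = -15*a^4 + 24*a^3 + 15*a^2 - 20*a + 7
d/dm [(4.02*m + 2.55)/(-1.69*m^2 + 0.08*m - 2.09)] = (6.7938*m^2 + 8.619*m - 8.6058)/(2.8561*m^4 - 0.2704*m^3 + 7.0706*m^2 - 0.3344*m + 4.3681)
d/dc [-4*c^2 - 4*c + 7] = -8*c - 4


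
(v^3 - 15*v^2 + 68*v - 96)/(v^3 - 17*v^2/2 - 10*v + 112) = 2*(v - 3)/(2*v + 7)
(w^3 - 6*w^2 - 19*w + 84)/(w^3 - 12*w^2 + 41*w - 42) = (w + 4)/(w - 2)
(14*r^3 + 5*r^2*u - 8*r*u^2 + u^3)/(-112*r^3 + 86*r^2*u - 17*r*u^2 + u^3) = (-r - u)/(8*r - u)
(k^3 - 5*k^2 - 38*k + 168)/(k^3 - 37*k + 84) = (k^2 - k - 42)/(k^2 + 4*k - 21)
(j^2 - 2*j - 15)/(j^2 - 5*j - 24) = (j - 5)/(j - 8)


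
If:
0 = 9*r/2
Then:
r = 0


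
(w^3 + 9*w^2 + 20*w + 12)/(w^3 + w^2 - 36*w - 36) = (w + 2)/(w - 6)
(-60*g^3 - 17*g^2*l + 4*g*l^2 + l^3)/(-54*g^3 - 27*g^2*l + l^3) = (20*g^2 - g*l - l^2)/(18*g^2 + 3*g*l - l^2)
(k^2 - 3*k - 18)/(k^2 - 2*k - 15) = (k - 6)/(k - 5)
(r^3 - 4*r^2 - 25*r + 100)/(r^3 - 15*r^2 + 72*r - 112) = (r^2 - 25)/(r^2 - 11*r + 28)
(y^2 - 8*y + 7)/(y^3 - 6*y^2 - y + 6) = (y - 7)/(y^2 - 5*y - 6)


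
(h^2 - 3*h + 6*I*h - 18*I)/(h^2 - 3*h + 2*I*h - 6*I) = (h + 6*I)/(h + 2*I)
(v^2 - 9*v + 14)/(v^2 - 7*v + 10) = (v - 7)/(v - 5)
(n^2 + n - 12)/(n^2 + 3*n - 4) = (n - 3)/(n - 1)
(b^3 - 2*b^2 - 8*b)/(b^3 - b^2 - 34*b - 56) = b*(b - 4)/(b^2 - 3*b - 28)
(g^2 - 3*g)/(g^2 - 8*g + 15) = g/(g - 5)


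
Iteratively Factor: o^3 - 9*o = (o + 3)*(o^2 - 3*o) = o*(o + 3)*(o - 3)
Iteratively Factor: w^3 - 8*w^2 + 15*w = (w)*(w^2 - 8*w + 15) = w*(w - 5)*(w - 3)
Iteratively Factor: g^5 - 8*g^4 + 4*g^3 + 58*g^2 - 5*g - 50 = (g - 1)*(g^4 - 7*g^3 - 3*g^2 + 55*g + 50) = (g - 1)*(g + 2)*(g^3 - 9*g^2 + 15*g + 25) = (g - 1)*(g + 1)*(g + 2)*(g^2 - 10*g + 25) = (g - 5)*(g - 1)*(g + 1)*(g + 2)*(g - 5)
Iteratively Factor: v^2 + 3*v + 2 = (v + 1)*(v + 2)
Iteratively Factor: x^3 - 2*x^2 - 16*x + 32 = (x + 4)*(x^2 - 6*x + 8) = (x - 2)*(x + 4)*(x - 4)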